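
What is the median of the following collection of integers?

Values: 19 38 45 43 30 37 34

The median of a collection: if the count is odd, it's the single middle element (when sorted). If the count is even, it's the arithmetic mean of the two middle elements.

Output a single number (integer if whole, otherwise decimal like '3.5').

Answer: 37

Derivation:
Step 1: insert 19 -> lo=[19] (size 1, max 19) hi=[] (size 0) -> median=19
Step 2: insert 38 -> lo=[19] (size 1, max 19) hi=[38] (size 1, min 38) -> median=28.5
Step 3: insert 45 -> lo=[19, 38] (size 2, max 38) hi=[45] (size 1, min 45) -> median=38
Step 4: insert 43 -> lo=[19, 38] (size 2, max 38) hi=[43, 45] (size 2, min 43) -> median=40.5
Step 5: insert 30 -> lo=[19, 30, 38] (size 3, max 38) hi=[43, 45] (size 2, min 43) -> median=38
Step 6: insert 37 -> lo=[19, 30, 37] (size 3, max 37) hi=[38, 43, 45] (size 3, min 38) -> median=37.5
Step 7: insert 34 -> lo=[19, 30, 34, 37] (size 4, max 37) hi=[38, 43, 45] (size 3, min 38) -> median=37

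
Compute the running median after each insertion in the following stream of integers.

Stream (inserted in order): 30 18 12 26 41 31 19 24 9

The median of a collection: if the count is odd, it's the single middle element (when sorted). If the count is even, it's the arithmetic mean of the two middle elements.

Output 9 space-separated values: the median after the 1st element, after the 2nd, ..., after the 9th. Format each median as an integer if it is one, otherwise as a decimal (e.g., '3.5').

Answer: 30 24 18 22 26 28 26 25 24

Derivation:
Step 1: insert 30 -> lo=[30] (size 1, max 30) hi=[] (size 0) -> median=30
Step 2: insert 18 -> lo=[18] (size 1, max 18) hi=[30] (size 1, min 30) -> median=24
Step 3: insert 12 -> lo=[12, 18] (size 2, max 18) hi=[30] (size 1, min 30) -> median=18
Step 4: insert 26 -> lo=[12, 18] (size 2, max 18) hi=[26, 30] (size 2, min 26) -> median=22
Step 5: insert 41 -> lo=[12, 18, 26] (size 3, max 26) hi=[30, 41] (size 2, min 30) -> median=26
Step 6: insert 31 -> lo=[12, 18, 26] (size 3, max 26) hi=[30, 31, 41] (size 3, min 30) -> median=28
Step 7: insert 19 -> lo=[12, 18, 19, 26] (size 4, max 26) hi=[30, 31, 41] (size 3, min 30) -> median=26
Step 8: insert 24 -> lo=[12, 18, 19, 24] (size 4, max 24) hi=[26, 30, 31, 41] (size 4, min 26) -> median=25
Step 9: insert 9 -> lo=[9, 12, 18, 19, 24] (size 5, max 24) hi=[26, 30, 31, 41] (size 4, min 26) -> median=24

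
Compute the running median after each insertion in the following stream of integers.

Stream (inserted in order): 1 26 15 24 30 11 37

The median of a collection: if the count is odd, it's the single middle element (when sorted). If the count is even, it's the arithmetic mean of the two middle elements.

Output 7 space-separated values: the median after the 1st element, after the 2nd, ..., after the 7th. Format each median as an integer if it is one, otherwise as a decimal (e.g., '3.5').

Answer: 1 13.5 15 19.5 24 19.5 24

Derivation:
Step 1: insert 1 -> lo=[1] (size 1, max 1) hi=[] (size 0) -> median=1
Step 2: insert 26 -> lo=[1] (size 1, max 1) hi=[26] (size 1, min 26) -> median=13.5
Step 3: insert 15 -> lo=[1, 15] (size 2, max 15) hi=[26] (size 1, min 26) -> median=15
Step 4: insert 24 -> lo=[1, 15] (size 2, max 15) hi=[24, 26] (size 2, min 24) -> median=19.5
Step 5: insert 30 -> lo=[1, 15, 24] (size 3, max 24) hi=[26, 30] (size 2, min 26) -> median=24
Step 6: insert 11 -> lo=[1, 11, 15] (size 3, max 15) hi=[24, 26, 30] (size 3, min 24) -> median=19.5
Step 7: insert 37 -> lo=[1, 11, 15, 24] (size 4, max 24) hi=[26, 30, 37] (size 3, min 26) -> median=24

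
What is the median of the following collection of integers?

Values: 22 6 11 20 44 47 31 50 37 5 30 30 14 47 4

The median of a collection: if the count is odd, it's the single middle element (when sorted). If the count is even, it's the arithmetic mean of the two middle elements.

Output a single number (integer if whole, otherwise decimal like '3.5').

Answer: 30

Derivation:
Step 1: insert 22 -> lo=[22] (size 1, max 22) hi=[] (size 0) -> median=22
Step 2: insert 6 -> lo=[6] (size 1, max 6) hi=[22] (size 1, min 22) -> median=14
Step 3: insert 11 -> lo=[6, 11] (size 2, max 11) hi=[22] (size 1, min 22) -> median=11
Step 4: insert 20 -> lo=[6, 11] (size 2, max 11) hi=[20, 22] (size 2, min 20) -> median=15.5
Step 5: insert 44 -> lo=[6, 11, 20] (size 3, max 20) hi=[22, 44] (size 2, min 22) -> median=20
Step 6: insert 47 -> lo=[6, 11, 20] (size 3, max 20) hi=[22, 44, 47] (size 3, min 22) -> median=21
Step 7: insert 31 -> lo=[6, 11, 20, 22] (size 4, max 22) hi=[31, 44, 47] (size 3, min 31) -> median=22
Step 8: insert 50 -> lo=[6, 11, 20, 22] (size 4, max 22) hi=[31, 44, 47, 50] (size 4, min 31) -> median=26.5
Step 9: insert 37 -> lo=[6, 11, 20, 22, 31] (size 5, max 31) hi=[37, 44, 47, 50] (size 4, min 37) -> median=31
Step 10: insert 5 -> lo=[5, 6, 11, 20, 22] (size 5, max 22) hi=[31, 37, 44, 47, 50] (size 5, min 31) -> median=26.5
Step 11: insert 30 -> lo=[5, 6, 11, 20, 22, 30] (size 6, max 30) hi=[31, 37, 44, 47, 50] (size 5, min 31) -> median=30
Step 12: insert 30 -> lo=[5, 6, 11, 20, 22, 30] (size 6, max 30) hi=[30, 31, 37, 44, 47, 50] (size 6, min 30) -> median=30
Step 13: insert 14 -> lo=[5, 6, 11, 14, 20, 22, 30] (size 7, max 30) hi=[30, 31, 37, 44, 47, 50] (size 6, min 30) -> median=30
Step 14: insert 47 -> lo=[5, 6, 11, 14, 20, 22, 30] (size 7, max 30) hi=[30, 31, 37, 44, 47, 47, 50] (size 7, min 30) -> median=30
Step 15: insert 4 -> lo=[4, 5, 6, 11, 14, 20, 22, 30] (size 8, max 30) hi=[30, 31, 37, 44, 47, 47, 50] (size 7, min 30) -> median=30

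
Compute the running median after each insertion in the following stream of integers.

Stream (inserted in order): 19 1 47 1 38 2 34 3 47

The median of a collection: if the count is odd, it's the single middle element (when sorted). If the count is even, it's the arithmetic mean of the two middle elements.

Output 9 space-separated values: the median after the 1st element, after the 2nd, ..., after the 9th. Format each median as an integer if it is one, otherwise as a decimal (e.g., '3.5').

Answer: 19 10 19 10 19 10.5 19 11 19

Derivation:
Step 1: insert 19 -> lo=[19] (size 1, max 19) hi=[] (size 0) -> median=19
Step 2: insert 1 -> lo=[1] (size 1, max 1) hi=[19] (size 1, min 19) -> median=10
Step 3: insert 47 -> lo=[1, 19] (size 2, max 19) hi=[47] (size 1, min 47) -> median=19
Step 4: insert 1 -> lo=[1, 1] (size 2, max 1) hi=[19, 47] (size 2, min 19) -> median=10
Step 5: insert 38 -> lo=[1, 1, 19] (size 3, max 19) hi=[38, 47] (size 2, min 38) -> median=19
Step 6: insert 2 -> lo=[1, 1, 2] (size 3, max 2) hi=[19, 38, 47] (size 3, min 19) -> median=10.5
Step 7: insert 34 -> lo=[1, 1, 2, 19] (size 4, max 19) hi=[34, 38, 47] (size 3, min 34) -> median=19
Step 8: insert 3 -> lo=[1, 1, 2, 3] (size 4, max 3) hi=[19, 34, 38, 47] (size 4, min 19) -> median=11
Step 9: insert 47 -> lo=[1, 1, 2, 3, 19] (size 5, max 19) hi=[34, 38, 47, 47] (size 4, min 34) -> median=19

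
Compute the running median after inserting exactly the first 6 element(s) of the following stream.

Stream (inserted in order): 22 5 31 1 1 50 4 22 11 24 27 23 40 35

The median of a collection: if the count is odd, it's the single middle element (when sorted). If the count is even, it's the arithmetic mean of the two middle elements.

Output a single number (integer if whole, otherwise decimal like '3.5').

Step 1: insert 22 -> lo=[22] (size 1, max 22) hi=[] (size 0) -> median=22
Step 2: insert 5 -> lo=[5] (size 1, max 5) hi=[22] (size 1, min 22) -> median=13.5
Step 3: insert 31 -> lo=[5, 22] (size 2, max 22) hi=[31] (size 1, min 31) -> median=22
Step 4: insert 1 -> lo=[1, 5] (size 2, max 5) hi=[22, 31] (size 2, min 22) -> median=13.5
Step 5: insert 1 -> lo=[1, 1, 5] (size 3, max 5) hi=[22, 31] (size 2, min 22) -> median=5
Step 6: insert 50 -> lo=[1, 1, 5] (size 3, max 5) hi=[22, 31, 50] (size 3, min 22) -> median=13.5

Answer: 13.5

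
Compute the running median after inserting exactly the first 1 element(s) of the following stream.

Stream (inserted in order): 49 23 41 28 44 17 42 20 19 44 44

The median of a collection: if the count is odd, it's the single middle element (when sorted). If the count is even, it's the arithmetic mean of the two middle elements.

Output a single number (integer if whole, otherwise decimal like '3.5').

Step 1: insert 49 -> lo=[49] (size 1, max 49) hi=[] (size 0) -> median=49

Answer: 49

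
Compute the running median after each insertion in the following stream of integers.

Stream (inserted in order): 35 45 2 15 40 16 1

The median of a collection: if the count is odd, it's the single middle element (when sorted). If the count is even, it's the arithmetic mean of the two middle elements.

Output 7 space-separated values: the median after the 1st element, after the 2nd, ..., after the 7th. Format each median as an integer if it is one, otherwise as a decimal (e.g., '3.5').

Answer: 35 40 35 25 35 25.5 16

Derivation:
Step 1: insert 35 -> lo=[35] (size 1, max 35) hi=[] (size 0) -> median=35
Step 2: insert 45 -> lo=[35] (size 1, max 35) hi=[45] (size 1, min 45) -> median=40
Step 3: insert 2 -> lo=[2, 35] (size 2, max 35) hi=[45] (size 1, min 45) -> median=35
Step 4: insert 15 -> lo=[2, 15] (size 2, max 15) hi=[35, 45] (size 2, min 35) -> median=25
Step 5: insert 40 -> lo=[2, 15, 35] (size 3, max 35) hi=[40, 45] (size 2, min 40) -> median=35
Step 6: insert 16 -> lo=[2, 15, 16] (size 3, max 16) hi=[35, 40, 45] (size 3, min 35) -> median=25.5
Step 7: insert 1 -> lo=[1, 2, 15, 16] (size 4, max 16) hi=[35, 40, 45] (size 3, min 35) -> median=16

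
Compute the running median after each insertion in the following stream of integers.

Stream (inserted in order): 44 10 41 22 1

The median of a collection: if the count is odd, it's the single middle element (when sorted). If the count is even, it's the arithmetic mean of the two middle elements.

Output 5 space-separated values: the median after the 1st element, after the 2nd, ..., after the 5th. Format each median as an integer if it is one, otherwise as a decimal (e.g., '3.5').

Answer: 44 27 41 31.5 22

Derivation:
Step 1: insert 44 -> lo=[44] (size 1, max 44) hi=[] (size 0) -> median=44
Step 2: insert 10 -> lo=[10] (size 1, max 10) hi=[44] (size 1, min 44) -> median=27
Step 3: insert 41 -> lo=[10, 41] (size 2, max 41) hi=[44] (size 1, min 44) -> median=41
Step 4: insert 22 -> lo=[10, 22] (size 2, max 22) hi=[41, 44] (size 2, min 41) -> median=31.5
Step 5: insert 1 -> lo=[1, 10, 22] (size 3, max 22) hi=[41, 44] (size 2, min 41) -> median=22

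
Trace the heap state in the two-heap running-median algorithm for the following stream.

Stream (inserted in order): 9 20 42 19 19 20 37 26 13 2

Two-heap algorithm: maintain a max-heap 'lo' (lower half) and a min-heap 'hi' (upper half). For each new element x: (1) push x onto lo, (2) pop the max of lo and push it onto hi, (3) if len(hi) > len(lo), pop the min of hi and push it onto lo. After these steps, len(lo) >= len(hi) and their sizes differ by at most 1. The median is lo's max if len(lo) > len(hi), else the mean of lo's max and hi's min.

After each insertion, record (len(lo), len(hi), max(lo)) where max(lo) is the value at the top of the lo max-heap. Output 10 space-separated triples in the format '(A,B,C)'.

Step 1: insert 9 -> lo=[9] hi=[] -> (len(lo)=1, len(hi)=0, max(lo)=9)
Step 2: insert 20 -> lo=[9] hi=[20] -> (len(lo)=1, len(hi)=1, max(lo)=9)
Step 3: insert 42 -> lo=[9, 20] hi=[42] -> (len(lo)=2, len(hi)=1, max(lo)=20)
Step 4: insert 19 -> lo=[9, 19] hi=[20, 42] -> (len(lo)=2, len(hi)=2, max(lo)=19)
Step 5: insert 19 -> lo=[9, 19, 19] hi=[20, 42] -> (len(lo)=3, len(hi)=2, max(lo)=19)
Step 6: insert 20 -> lo=[9, 19, 19] hi=[20, 20, 42] -> (len(lo)=3, len(hi)=3, max(lo)=19)
Step 7: insert 37 -> lo=[9, 19, 19, 20] hi=[20, 37, 42] -> (len(lo)=4, len(hi)=3, max(lo)=20)
Step 8: insert 26 -> lo=[9, 19, 19, 20] hi=[20, 26, 37, 42] -> (len(lo)=4, len(hi)=4, max(lo)=20)
Step 9: insert 13 -> lo=[9, 13, 19, 19, 20] hi=[20, 26, 37, 42] -> (len(lo)=5, len(hi)=4, max(lo)=20)
Step 10: insert 2 -> lo=[2, 9, 13, 19, 19] hi=[20, 20, 26, 37, 42] -> (len(lo)=5, len(hi)=5, max(lo)=19)

Answer: (1,0,9) (1,1,9) (2,1,20) (2,2,19) (3,2,19) (3,3,19) (4,3,20) (4,4,20) (5,4,20) (5,5,19)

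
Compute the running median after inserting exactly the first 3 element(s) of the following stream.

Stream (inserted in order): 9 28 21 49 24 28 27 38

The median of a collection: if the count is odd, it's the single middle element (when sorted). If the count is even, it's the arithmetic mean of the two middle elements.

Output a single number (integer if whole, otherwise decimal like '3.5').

Answer: 21

Derivation:
Step 1: insert 9 -> lo=[9] (size 1, max 9) hi=[] (size 0) -> median=9
Step 2: insert 28 -> lo=[9] (size 1, max 9) hi=[28] (size 1, min 28) -> median=18.5
Step 3: insert 21 -> lo=[9, 21] (size 2, max 21) hi=[28] (size 1, min 28) -> median=21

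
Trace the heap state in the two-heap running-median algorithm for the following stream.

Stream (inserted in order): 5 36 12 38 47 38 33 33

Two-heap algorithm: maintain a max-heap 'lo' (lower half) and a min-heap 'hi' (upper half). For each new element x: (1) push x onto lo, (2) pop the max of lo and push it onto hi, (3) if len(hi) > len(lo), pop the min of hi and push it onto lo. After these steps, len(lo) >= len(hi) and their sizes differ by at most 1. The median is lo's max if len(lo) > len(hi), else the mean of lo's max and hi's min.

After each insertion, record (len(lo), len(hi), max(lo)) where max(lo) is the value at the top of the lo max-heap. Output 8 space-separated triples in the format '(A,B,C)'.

Step 1: insert 5 -> lo=[5] hi=[] -> (len(lo)=1, len(hi)=0, max(lo)=5)
Step 2: insert 36 -> lo=[5] hi=[36] -> (len(lo)=1, len(hi)=1, max(lo)=5)
Step 3: insert 12 -> lo=[5, 12] hi=[36] -> (len(lo)=2, len(hi)=1, max(lo)=12)
Step 4: insert 38 -> lo=[5, 12] hi=[36, 38] -> (len(lo)=2, len(hi)=2, max(lo)=12)
Step 5: insert 47 -> lo=[5, 12, 36] hi=[38, 47] -> (len(lo)=3, len(hi)=2, max(lo)=36)
Step 6: insert 38 -> lo=[5, 12, 36] hi=[38, 38, 47] -> (len(lo)=3, len(hi)=3, max(lo)=36)
Step 7: insert 33 -> lo=[5, 12, 33, 36] hi=[38, 38, 47] -> (len(lo)=4, len(hi)=3, max(lo)=36)
Step 8: insert 33 -> lo=[5, 12, 33, 33] hi=[36, 38, 38, 47] -> (len(lo)=4, len(hi)=4, max(lo)=33)

Answer: (1,0,5) (1,1,5) (2,1,12) (2,2,12) (3,2,36) (3,3,36) (4,3,36) (4,4,33)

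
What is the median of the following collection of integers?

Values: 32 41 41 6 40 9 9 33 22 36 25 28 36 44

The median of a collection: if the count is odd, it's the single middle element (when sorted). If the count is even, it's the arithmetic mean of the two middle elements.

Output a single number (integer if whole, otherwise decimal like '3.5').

Step 1: insert 32 -> lo=[32] (size 1, max 32) hi=[] (size 0) -> median=32
Step 2: insert 41 -> lo=[32] (size 1, max 32) hi=[41] (size 1, min 41) -> median=36.5
Step 3: insert 41 -> lo=[32, 41] (size 2, max 41) hi=[41] (size 1, min 41) -> median=41
Step 4: insert 6 -> lo=[6, 32] (size 2, max 32) hi=[41, 41] (size 2, min 41) -> median=36.5
Step 5: insert 40 -> lo=[6, 32, 40] (size 3, max 40) hi=[41, 41] (size 2, min 41) -> median=40
Step 6: insert 9 -> lo=[6, 9, 32] (size 3, max 32) hi=[40, 41, 41] (size 3, min 40) -> median=36
Step 7: insert 9 -> lo=[6, 9, 9, 32] (size 4, max 32) hi=[40, 41, 41] (size 3, min 40) -> median=32
Step 8: insert 33 -> lo=[6, 9, 9, 32] (size 4, max 32) hi=[33, 40, 41, 41] (size 4, min 33) -> median=32.5
Step 9: insert 22 -> lo=[6, 9, 9, 22, 32] (size 5, max 32) hi=[33, 40, 41, 41] (size 4, min 33) -> median=32
Step 10: insert 36 -> lo=[6, 9, 9, 22, 32] (size 5, max 32) hi=[33, 36, 40, 41, 41] (size 5, min 33) -> median=32.5
Step 11: insert 25 -> lo=[6, 9, 9, 22, 25, 32] (size 6, max 32) hi=[33, 36, 40, 41, 41] (size 5, min 33) -> median=32
Step 12: insert 28 -> lo=[6, 9, 9, 22, 25, 28] (size 6, max 28) hi=[32, 33, 36, 40, 41, 41] (size 6, min 32) -> median=30
Step 13: insert 36 -> lo=[6, 9, 9, 22, 25, 28, 32] (size 7, max 32) hi=[33, 36, 36, 40, 41, 41] (size 6, min 33) -> median=32
Step 14: insert 44 -> lo=[6, 9, 9, 22, 25, 28, 32] (size 7, max 32) hi=[33, 36, 36, 40, 41, 41, 44] (size 7, min 33) -> median=32.5

Answer: 32.5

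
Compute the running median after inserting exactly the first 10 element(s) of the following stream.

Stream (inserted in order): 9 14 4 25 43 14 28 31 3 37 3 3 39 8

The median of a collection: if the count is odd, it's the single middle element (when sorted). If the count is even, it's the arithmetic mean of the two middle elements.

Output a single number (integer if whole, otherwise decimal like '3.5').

Step 1: insert 9 -> lo=[9] (size 1, max 9) hi=[] (size 0) -> median=9
Step 2: insert 14 -> lo=[9] (size 1, max 9) hi=[14] (size 1, min 14) -> median=11.5
Step 3: insert 4 -> lo=[4, 9] (size 2, max 9) hi=[14] (size 1, min 14) -> median=9
Step 4: insert 25 -> lo=[4, 9] (size 2, max 9) hi=[14, 25] (size 2, min 14) -> median=11.5
Step 5: insert 43 -> lo=[4, 9, 14] (size 3, max 14) hi=[25, 43] (size 2, min 25) -> median=14
Step 6: insert 14 -> lo=[4, 9, 14] (size 3, max 14) hi=[14, 25, 43] (size 3, min 14) -> median=14
Step 7: insert 28 -> lo=[4, 9, 14, 14] (size 4, max 14) hi=[25, 28, 43] (size 3, min 25) -> median=14
Step 8: insert 31 -> lo=[4, 9, 14, 14] (size 4, max 14) hi=[25, 28, 31, 43] (size 4, min 25) -> median=19.5
Step 9: insert 3 -> lo=[3, 4, 9, 14, 14] (size 5, max 14) hi=[25, 28, 31, 43] (size 4, min 25) -> median=14
Step 10: insert 37 -> lo=[3, 4, 9, 14, 14] (size 5, max 14) hi=[25, 28, 31, 37, 43] (size 5, min 25) -> median=19.5

Answer: 19.5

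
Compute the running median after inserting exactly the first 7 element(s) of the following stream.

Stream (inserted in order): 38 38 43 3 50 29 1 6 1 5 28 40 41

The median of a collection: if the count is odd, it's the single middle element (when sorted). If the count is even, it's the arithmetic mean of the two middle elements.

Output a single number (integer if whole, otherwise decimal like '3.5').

Answer: 38

Derivation:
Step 1: insert 38 -> lo=[38] (size 1, max 38) hi=[] (size 0) -> median=38
Step 2: insert 38 -> lo=[38] (size 1, max 38) hi=[38] (size 1, min 38) -> median=38
Step 3: insert 43 -> lo=[38, 38] (size 2, max 38) hi=[43] (size 1, min 43) -> median=38
Step 4: insert 3 -> lo=[3, 38] (size 2, max 38) hi=[38, 43] (size 2, min 38) -> median=38
Step 5: insert 50 -> lo=[3, 38, 38] (size 3, max 38) hi=[43, 50] (size 2, min 43) -> median=38
Step 6: insert 29 -> lo=[3, 29, 38] (size 3, max 38) hi=[38, 43, 50] (size 3, min 38) -> median=38
Step 7: insert 1 -> lo=[1, 3, 29, 38] (size 4, max 38) hi=[38, 43, 50] (size 3, min 38) -> median=38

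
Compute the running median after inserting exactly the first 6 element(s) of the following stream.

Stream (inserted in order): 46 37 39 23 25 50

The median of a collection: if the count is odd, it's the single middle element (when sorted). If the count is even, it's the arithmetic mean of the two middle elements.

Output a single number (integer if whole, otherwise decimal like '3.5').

Step 1: insert 46 -> lo=[46] (size 1, max 46) hi=[] (size 0) -> median=46
Step 2: insert 37 -> lo=[37] (size 1, max 37) hi=[46] (size 1, min 46) -> median=41.5
Step 3: insert 39 -> lo=[37, 39] (size 2, max 39) hi=[46] (size 1, min 46) -> median=39
Step 4: insert 23 -> lo=[23, 37] (size 2, max 37) hi=[39, 46] (size 2, min 39) -> median=38
Step 5: insert 25 -> lo=[23, 25, 37] (size 3, max 37) hi=[39, 46] (size 2, min 39) -> median=37
Step 6: insert 50 -> lo=[23, 25, 37] (size 3, max 37) hi=[39, 46, 50] (size 3, min 39) -> median=38

Answer: 38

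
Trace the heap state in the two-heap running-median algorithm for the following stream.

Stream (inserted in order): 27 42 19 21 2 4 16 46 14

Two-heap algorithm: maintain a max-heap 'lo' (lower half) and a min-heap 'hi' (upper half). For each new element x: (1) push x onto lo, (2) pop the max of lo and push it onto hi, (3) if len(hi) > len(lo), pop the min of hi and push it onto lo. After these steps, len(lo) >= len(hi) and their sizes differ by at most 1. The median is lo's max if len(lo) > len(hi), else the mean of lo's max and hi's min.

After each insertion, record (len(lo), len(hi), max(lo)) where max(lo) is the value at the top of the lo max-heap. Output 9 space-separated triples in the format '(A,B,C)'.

Answer: (1,0,27) (1,1,27) (2,1,27) (2,2,21) (3,2,21) (3,3,19) (4,3,19) (4,4,19) (5,4,19)

Derivation:
Step 1: insert 27 -> lo=[27] hi=[] -> (len(lo)=1, len(hi)=0, max(lo)=27)
Step 2: insert 42 -> lo=[27] hi=[42] -> (len(lo)=1, len(hi)=1, max(lo)=27)
Step 3: insert 19 -> lo=[19, 27] hi=[42] -> (len(lo)=2, len(hi)=1, max(lo)=27)
Step 4: insert 21 -> lo=[19, 21] hi=[27, 42] -> (len(lo)=2, len(hi)=2, max(lo)=21)
Step 5: insert 2 -> lo=[2, 19, 21] hi=[27, 42] -> (len(lo)=3, len(hi)=2, max(lo)=21)
Step 6: insert 4 -> lo=[2, 4, 19] hi=[21, 27, 42] -> (len(lo)=3, len(hi)=3, max(lo)=19)
Step 7: insert 16 -> lo=[2, 4, 16, 19] hi=[21, 27, 42] -> (len(lo)=4, len(hi)=3, max(lo)=19)
Step 8: insert 46 -> lo=[2, 4, 16, 19] hi=[21, 27, 42, 46] -> (len(lo)=4, len(hi)=4, max(lo)=19)
Step 9: insert 14 -> lo=[2, 4, 14, 16, 19] hi=[21, 27, 42, 46] -> (len(lo)=5, len(hi)=4, max(lo)=19)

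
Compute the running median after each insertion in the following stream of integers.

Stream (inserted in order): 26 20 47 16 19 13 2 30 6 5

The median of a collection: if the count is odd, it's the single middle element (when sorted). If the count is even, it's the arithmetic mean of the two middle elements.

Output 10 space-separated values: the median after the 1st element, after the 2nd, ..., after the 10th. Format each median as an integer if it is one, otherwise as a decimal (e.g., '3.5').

Answer: 26 23 26 23 20 19.5 19 19.5 19 17.5

Derivation:
Step 1: insert 26 -> lo=[26] (size 1, max 26) hi=[] (size 0) -> median=26
Step 2: insert 20 -> lo=[20] (size 1, max 20) hi=[26] (size 1, min 26) -> median=23
Step 3: insert 47 -> lo=[20, 26] (size 2, max 26) hi=[47] (size 1, min 47) -> median=26
Step 4: insert 16 -> lo=[16, 20] (size 2, max 20) hi=[26, 47] (size 2, min 26) -> median=23
Step 5: insert 19 -> lo=[16, 19, 20] (size 3, max 20) hi=[26, 47] (size 2, min 26) -> median=20
Step 6: insert 13 -> lo=[13, 16, 19] (size 3, max 19) hi=[20, 26, 47] (size 3, min 20) -> median=19.5
Step 7: insert 2 -> lo=[2, 13, 16, 19] (size 4, max 19) hi=[20, 26, 47] (size 3, min 20) -> median=19
Step 8: insert 30 -> lo=[2, 13, 16, 19] (size 4, max 19) hi=[20, 26, 30, 47] (size 4, min 20) -> median=19.5
Step 9: insert 6 -> lo=[2, 6, 13, 16, 19] (size 5, max 19) hi=[20, 26, 30, 47] (size 4, min 20) -> median=19
Step 10: insert 5 -> lo=[2, 5, 6, 13, 16] (size 5, max 16) hi=[19, 20, 26, 30, 47] (size 5, min 19) -> median=17.5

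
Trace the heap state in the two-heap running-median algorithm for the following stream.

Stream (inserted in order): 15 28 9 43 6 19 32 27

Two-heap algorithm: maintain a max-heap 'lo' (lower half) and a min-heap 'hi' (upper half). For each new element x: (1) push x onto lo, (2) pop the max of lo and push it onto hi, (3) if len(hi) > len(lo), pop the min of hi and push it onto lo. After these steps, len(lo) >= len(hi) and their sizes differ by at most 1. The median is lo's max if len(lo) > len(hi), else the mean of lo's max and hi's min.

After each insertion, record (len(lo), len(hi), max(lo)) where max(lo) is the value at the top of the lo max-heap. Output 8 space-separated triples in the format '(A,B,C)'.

Step 1: insert 15 -> lo=[15] hi=[] -> (len(lo)=1, len(hi)=0, max(lo)=15)
Step 2: insert 28 -> lo=[15] hi=[28] -> (len(lo)=1, len(hi)=1, max(lo)=15)
Step 3: insert 9 -> lo=[9, 15] hi=[28] -> (len(lo)=2, len(hi)=1, max(lo)=15)
Step 4: insert 43 -> lo=[9, 15] hi=[28, 43] -> (len(lo)=2, len(hi)=2, max(lo)=15)
Step 5: insert 6 -> lo=[6, 9, 15] hi=[28, 43] -> (len(lo)=3, len(hi)=2, max(lo)=15)
Step 6: insert 19 -> lo=[6, 9, 15] hi=[19, 28, 43] -> (len(lo)=3, len(hi)=3, max(lo)=15)
Step 7: insert 32 -> lo=[6, 9, 15, 19] hi=[28, 32, 43] -> (len(lo)=4, len(hi)=3, max(lo)=19)
Step 8: insert 27 -> lo=[6, 9, 15, 19] hi=[27, 28, 32, 43] -> (len(lo)=4, len(hi)=4, max(lo)=19)

Answer: (1,0,15) (1,1,15) (2,1,15) (2,2,15) (3,2,15) (3,3,15) (4,3,19) (4,4,19)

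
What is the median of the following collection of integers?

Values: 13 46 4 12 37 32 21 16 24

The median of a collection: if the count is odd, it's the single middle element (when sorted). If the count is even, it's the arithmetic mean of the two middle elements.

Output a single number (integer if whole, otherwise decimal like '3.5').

Step 1: insert 13 -> lo=[13] (size 1, max 13) hi=[] (size 0) -> median=13
Step 2: insert 46 -> lo=[13] (size 1, max 13) hi=[46] (size 1, min 46) -> median=29.5
Step 3: insert 4 -> lo=[4, 13] (size 2, max 13) hi=[46] (size 1, min 46) -> median=13
Step 4: insert 12 -> lo=[4, 12] (size 2, max 12) hi=[13, 46] (size 2, min 13) -> median=12.5
Step 5: insert 37 -> lo=[4, 12, 13] (size 3, max 13) hi=[37, 46] (size 2, min 37) -> median=13
Step 6: insert 32 -> lo=[4, 12, 13] (size 3, max 13) hi=[32, 37, 46] (size 3, min 32) -> median=22.5
Step 7: insert 21 -> lo=[4, 12, 13, 21] (size 4, max 21) hi=[32, 37, 46] (size 3, min 32) -> median=21
Step 8: insert 16 -> lo=[4, 12, 13, 16] (size 4, max 16) hi=[21, 32, 37, 46] (size 4, min 21) -> median=18.5
Step 9: insert 24 -> lo=[4, 12, 13, 16, 21] (size 5, max 21) hi=[24, 32, 37, 46] (size 4, min 24) -> median=21

Answer: 21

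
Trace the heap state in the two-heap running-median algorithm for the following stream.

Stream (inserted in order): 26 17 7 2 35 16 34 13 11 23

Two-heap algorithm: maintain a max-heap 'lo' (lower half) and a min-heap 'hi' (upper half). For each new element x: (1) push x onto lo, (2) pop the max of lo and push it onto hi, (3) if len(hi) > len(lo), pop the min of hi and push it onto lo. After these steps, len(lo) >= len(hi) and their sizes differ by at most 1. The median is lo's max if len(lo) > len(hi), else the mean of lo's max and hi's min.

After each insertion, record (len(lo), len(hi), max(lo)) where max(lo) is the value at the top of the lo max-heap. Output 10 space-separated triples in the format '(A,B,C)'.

Answer: (1,0,26) (1,1,17) (2,1,17) (2,2,7) (3,2,17) (3,3,16) (4,3,17) (4,4,16) (5,4,16) (5,5,16)

Derivation:
Step 1: insert 26 -> lo=[26] hi=[] -> (len(lo)=1, len(hi)=0, max(lo)=26)
Step 2: insert 17 -> lo=[17] hi=[26] -> (len(lo)=1, len(hi)=1, max(lo)=17)
Step 3: insert 7 -> lo=[7, 17] hi=[26] -> (len(lo)=2, len(hi)=1, max(lo)=17)
Step 4: insert 2 -> lo=[2, 7] hi=[17, 26] -> (len(lo)=2, len(hi)=2, max(lo)=7)
Step 5: insert 35 -> lo=[2, 7, 17] hi=[26, 35] -> (len(lo)=3, len(hi)=2, max(lo)=17)
Step 6: insert 16 -> lo=[2, 7, 16] hi=[17, 26, 35] -> (len(lo)=3, len(hi)=3, max(lo)=16)
Step 7: insert 34 -> lo=[2, 7, 16, 17] hi=[26, 34, 35] -> (len(lo)=4, len(hi)=3, max(lo)=17)
Step 8: insert 13 -> lo=[2, 7, 13, 16] hi=[17, 26, 34, 35] -> (len(lo)=4, len(hi)=4, max(lo)=16)
Step 9: insert 11 -> lo=[2, 7, 11, 13, 16] hi=[17, 26, 34, 35] -> (len(lo)=5, len(hi)=4, max(lo)=16)
Step 10: insert 23 -> lo=[2, 7, 11, 13, 16] hi=[17, 23, 26, 34, 35] -> (len(lo)=5, len(hi)=5, max(lo)=16)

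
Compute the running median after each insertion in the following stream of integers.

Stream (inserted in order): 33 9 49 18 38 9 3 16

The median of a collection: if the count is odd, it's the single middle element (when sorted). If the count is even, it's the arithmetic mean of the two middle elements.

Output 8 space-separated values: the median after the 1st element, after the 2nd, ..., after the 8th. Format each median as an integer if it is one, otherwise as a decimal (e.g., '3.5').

Answer: 33 21 33 25.5 33 25.5 18 17

Derivation:
Step 1: insert 33 -> lo=[33] (size 1, max 33) hi=[] (size 0) -> median=33
Step 2: insert 9 -> lo=[9] (size 1, max 9) hi=[33] (size 1, min 33) -> median=21
Step 3: insert 49 -> lo=[9, 33] (size 2, max 33) hi=[49] (size 1, min 49) -> median=33
Step 4: insert 18 -> lo=[9, 18] (size 2, max 18) hi=[33, 49] (size 2, min 33) -> median=25.5
Step 5: insert 38 -> lo=[9, 18, 33] (size 3, max 33) hi=[38, 49] (size 2, min 38) -> median=33
Step 6: insert 9 -> lo=[9, 9, 18] (size 3, max 18) hi=[33, 38, 49] (size 3, min 33) -> median=25.5
Step 7: insert 3 -> lo=[3, 9, 9, 18] (size 4, max 18) hi=[33, 38, 49] (size 3, min 33) -> median=18
Step 8: insert 16 -> lo=[3, 9, 9, 16] (size 4, max 16) hi=[18, 33, 38, 49] (size 4, min 18) -> median=17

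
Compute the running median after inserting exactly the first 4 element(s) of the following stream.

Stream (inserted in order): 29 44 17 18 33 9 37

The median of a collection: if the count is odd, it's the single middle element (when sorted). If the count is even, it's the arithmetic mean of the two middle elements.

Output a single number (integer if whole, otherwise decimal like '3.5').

Answer: 23.5

Derivation:
Step 1: insert 29 -> lo=[29] (size 1, max 29) hi=[] (size 0) -> median=29
Step 2: insert 44 -> lo=[29] (size 1, max 29) hi=[44] (size 1, min 44) -> median=36.5
Step 3: insert 17 -> lo=[17, 29] (size 2, max 29) hi=[44] (size 1, min 44) -> median=29
Step 4: insert 18 -> lo=[17, 18] (size 2, max 18) hi=[29, 44] (size 2, min 29) -> median=23.5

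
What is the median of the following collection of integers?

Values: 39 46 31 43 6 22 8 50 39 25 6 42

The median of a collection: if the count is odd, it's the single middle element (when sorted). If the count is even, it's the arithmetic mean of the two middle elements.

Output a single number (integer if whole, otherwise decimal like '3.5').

Answer: 35

Derivation:
Step 1: insert 39 -> lo=[39] (size 1, max 39) hi=[] (size 0) -> median=39
Step 2: insert 46 -> lo=[39] (size 1, max 39) hi=[46] (size 1, min 46) -> median=42.5
Step 3: insert 31 -> lo=[31, 39] (size 2, max 39) hi=[46] (size 1, min 46) -> median=39
Step 4: insert 43 -> lo=[31, 39] (size 2, max 39) hi=[43, 46] (size 2, min 43) -> median=41
Step 5: insert 6 -> lo=[6, 31, 39] (size 3, max 39) hi=[43, 46] (size 2, min 43) -> median=39
Step 6: insert 22 -> lo=[6, 22, 31] (size 3, max 31) hi=[39, 43, 46] (size 3, min 39) -> median=35
Step 7: insert 8 -> lo=[6, 8, 22, 31] (size 4, max 31) hi=[39, 43, 46] (size 3, min 39) -> median=31
Step 8: insert 50 -> lo=[6, 8, 22, 31] (size 4, max 31) hi=[39, 43, 46, 50] (size 4, min 39) -> median=35
Step 9: insert 39 -> lo=[6, 8, 22, 31, 39] (size 5, max 39) hi=[39, 43, 46, 50] (size 4, min 39) -> median=39
Step 10: insert 25 -> lo=[6, 8, 22, 25, 31] (size 5, max 31) hi=[39, 39, 43, 46, 50] (size 5, min 39) -> median=35
Step 11: insert 6 -> lo=[6, 6, 8, 22, 25, 31] (size 6, max 31) hi=[39, 39, 43, 46, 50] (size 5, min 39) -> median=31
Step 12: insert 42 -> lo=[6, 6, 8, 22, 25, 31] (size 6, max 31) hi=[39, 39, 42, 43, 46, 50] (size 6, min 39) -> median=35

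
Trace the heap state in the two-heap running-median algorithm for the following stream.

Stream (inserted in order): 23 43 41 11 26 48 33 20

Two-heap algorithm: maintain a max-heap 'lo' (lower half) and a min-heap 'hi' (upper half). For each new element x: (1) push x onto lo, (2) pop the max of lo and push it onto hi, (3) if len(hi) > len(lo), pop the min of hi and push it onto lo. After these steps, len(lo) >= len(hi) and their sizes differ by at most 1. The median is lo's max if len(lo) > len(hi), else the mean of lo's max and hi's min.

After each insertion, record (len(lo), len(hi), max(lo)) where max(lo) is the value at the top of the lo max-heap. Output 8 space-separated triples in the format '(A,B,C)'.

Answer: (1,0,23) (1,1,23) (2,1,41) (2,2,23) (3,2,26) (3,3,26) (4,3,33) (4,4,26)

Derivation:
Step 1: insert 23 -> lo=[23] hi=[] -> (len(lo)=1, len(hi)=0, max(lo)=23)
Step 2: insert 43 -> lo=[23] hi=[43] -> (len(lo)=1, len(hi)=1, max(lo)=23)
Step 3: insert 41 -> lo=[23, 41] hi=[43] -> (len(lo)=2, len(hi)=1, max(lo)=41)
Step 4: insert 11 -> lo=[11, 23] hi=[41, 43] -> (len(lo)=2, len(hi)=2, max(lo)=23)
Step 5: insert 26 -> lo=[11, 23, 26] hi=[41, 43] -> (len(lo)=3, len(hi)=2, max(lo)=26)
Step 6: insert 48 -> lo=[11, 23, 26] hi=[41, 43, 48] -> (len(lo)=3, len(hi)=3, max(lo)=26)
Step 7: insert 33 -> lo=[11, 23, 26, 33] hi=[41, 43, 48] -> (len(lo)=4, len(hi)=3, max(lo)=33)
Step 8: insert 20 -> lo=[11, 20, 23, 26] hi=[33, 41, 43, 48] -> (len(lo)=4, len(hi)=4, max(lo)=26)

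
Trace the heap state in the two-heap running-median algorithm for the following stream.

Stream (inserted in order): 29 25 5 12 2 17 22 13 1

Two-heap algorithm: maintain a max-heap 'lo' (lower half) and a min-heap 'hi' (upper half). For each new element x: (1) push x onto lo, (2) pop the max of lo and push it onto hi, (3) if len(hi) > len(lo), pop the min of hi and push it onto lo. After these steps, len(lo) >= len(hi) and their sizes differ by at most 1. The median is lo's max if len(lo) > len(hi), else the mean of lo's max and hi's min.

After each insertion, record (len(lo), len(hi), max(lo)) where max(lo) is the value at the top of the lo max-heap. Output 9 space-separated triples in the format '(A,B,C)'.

Answer: (1,0,29) (1,1,25) (2,1,25) (2,2,12) (3,2,12) (3,3,12) (4,3,17) (4,4,13) (5,4,13)

Derivation:
Step 1: insert 29 -> lo=[29] hi=[] -> (len(lo)=1, len(hi)=0, max(lo)=29)
Step 2: insert 25 -> lo=[25] hi=[29] -> (len(lo)=1, len(hi)=1, max(lo)=25)
Step 3: insert 5 -> lo=[5, 25] hi=[29] -> (len(lo)=2, len(hi)=1, max(lo)=25)
Step 4: insert 12 -> lo=[5, 12] hi=[25, 29] -> (len(lo)=2, len(hi)=2, max(lo)=12)
Step 5: insert 2 -> lo=[2, 5, 12] hi=[25, 29] -> (len(lo)=3, len(hi)=2, max(lo)=12)
Step 6: insert 17 -> lo=[2, 5, 12] hi=[17, 25, 29] -> (len(lo)=3, len(hi)=3, max(lo)=12)
Step 7: insert 22 -> lo=[2, 5, 12, 17] hi=[22, 25, 29] -> (len(lo)=4, len(hi)=3, max(lo)=17)
Step 8: insert 13 -> lo=[2, 5, 12, 13] hi=[17, 22, 25, 29] -> (len(lo)=4, len(hi)=4, max(lo)=13)
Step 9: insert 1 -> lo=[1, 2, 5, 12, 13] hi=[17, 22, 25, 29] -> (len(lo)=5, len(hi)=4, max(lo)=13)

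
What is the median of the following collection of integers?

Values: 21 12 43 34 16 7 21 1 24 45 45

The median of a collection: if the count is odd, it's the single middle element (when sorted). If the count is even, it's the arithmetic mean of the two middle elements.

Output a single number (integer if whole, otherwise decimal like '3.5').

Step 1: insert 21 -> lo=[21] (size 1, max 21) hi=[] (size 0) -> median=21
Step 2: insert 12 -> lo=[12] (size 1, max 12) hi=[21] (size 1, min 21) -> median=16.5
Step 3: insert 43 -> lo=[12, 21] (size 2, max 21) hi=[43] (size 1, min 43) -> median=21
Step 4: insert 34 -> lo=[12, 21] (size 2, max 21) hi=[34, 43] (size 2, min 34) -> median=27.5
Step 5: insert 16 -> lo=[12, 16, 21] (size 3, max 21) hi=[34, 43] (size 2, min 34) -> median=21
Step 6: insert 7 -> lo=[7, 12, 16] (size 3, max 16) hi=[21, 34, 43] (size 3, min 21) -> median=18.5
Step 7: insert 21 -> lo=[7, 12, 16, 21] (size 4, max 21) hi=[21, 34, 43] (size 3, min 21) -> median=21
Step 8: insert 1 -> lo=[1, 7, 12, 16] (size 4, max 16) hi=[21, 21, 34, 43] (size 4, min 21) -> median=18.5
Step 9: insert 24 -> lo=[1, 7, 12, 16, 21] (size 5, max 21) hi=[21, 24, 34, 43] (size 4, min 21) -> median=21
Step 10: insert 45 -> lo=[1, 7, 12, 16, 21] (size 5, max 21) hi=[21, 24, 34, 43, 45] (size 5, min 21) -> median=21
Step 11: insert 45 -> lo=[1, 7, 12, 16, 21, 21] (size 6, max 21) hi=[24, 34, 43, 45, 45] (size 5, min 24) -> median=21

Answer: 21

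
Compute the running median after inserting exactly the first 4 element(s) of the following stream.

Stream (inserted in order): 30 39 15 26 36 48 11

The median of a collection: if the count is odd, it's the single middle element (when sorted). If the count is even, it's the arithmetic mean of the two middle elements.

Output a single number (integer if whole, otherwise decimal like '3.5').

Answer: 28

Derivation:
Step 1: insert 30 -> lo=[30] (size 1, max 30) hi=[] (size 0) -> median=30
Step 2: insert 39 -> lo=[30] (size 1, max 30) hi=[39] (size 1, min 39) -> median=34.5
Step 3: insert 15 -> lo=[15, 30] (size 2, max 30) hi=[39] (size 1, min 39) -> median=30
Step 4: insert 26 -> lo=[15, 26] (size 2, max 26) hi=[30, 39] (size 2, min 30) -> median=28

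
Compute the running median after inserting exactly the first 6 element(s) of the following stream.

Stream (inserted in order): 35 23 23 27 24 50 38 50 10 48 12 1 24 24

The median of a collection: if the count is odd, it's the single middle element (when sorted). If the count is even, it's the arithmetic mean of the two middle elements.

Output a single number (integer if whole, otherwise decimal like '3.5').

Step 1: insert 35 -> lo=[35] (size 1, max 35) hi=[] (size 0) -> median=35
Step 2: insert 23 -> lo=[23] (size 1, max 23) hi=[35] (size 1, min 35) -> median=29
Step 3: insert 23 -> lo=[23, 23] (size 2, max 23) hi=[35] (size 1, min 35) -> median=23
Step 4: insert 27 -> lo=[23, 23] (size 2, max 23) hi=[27, 35] (size 2, min 27) -> median=25
Step 5: insert 24 -> lo=[23, 23, 24] (size 3, max 24) hi=[27, 35] (size 2, min 27) -> median=24
Step 6: insert 50 -> lo=[23, 23, 24] (size 3, max 24) hi=[27, 35, 50] (size 3, min 27) -> median=25.5

Answer: 25.5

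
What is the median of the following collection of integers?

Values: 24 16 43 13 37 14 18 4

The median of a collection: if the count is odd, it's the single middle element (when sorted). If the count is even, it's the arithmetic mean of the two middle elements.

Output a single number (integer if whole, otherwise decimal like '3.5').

Answer: 17

Derivation:
Step 1: insert 24 -> lo=[24] (size 1, max 24) hi=[] (size 0) -> median=24
Step 2: insert 16 -> lo=[16] (size 1, max 16) hi=[24] (size 1, min 24) -> median=20
Step 3: insert 43 -> lo=[16, 24] (size 2, max 24) hi=[43] (size 1, min 43) -> median=24
Step 4: insert 13 -> lo=[13, 16] (size 2, max 16) hi=[24, 43] (size 2, min 24) -> median=20
Step 5: insert 37 -> lo=[13, 16, 24] (size 3, max 24) hi=[37, 43] (size 2, min 37) -> median=24
Step 6: insert 14 -> lo=[13, 14, 16] (size 3, max 16) hi=[24, 37, 43] (size 3, min 24) -> median=20
Step 7: insert 18 -> lo=[13, 14, 16, 18] (size 4, max 18) hi=[24, 37, 43] (size 3, min 24) -> median=18
Step 8: insert 4 -> lo=[4, 13, 14, 16] (size 4, max 16) hi=[18, 24, 37, 43] (size 4, min 18) -> median=17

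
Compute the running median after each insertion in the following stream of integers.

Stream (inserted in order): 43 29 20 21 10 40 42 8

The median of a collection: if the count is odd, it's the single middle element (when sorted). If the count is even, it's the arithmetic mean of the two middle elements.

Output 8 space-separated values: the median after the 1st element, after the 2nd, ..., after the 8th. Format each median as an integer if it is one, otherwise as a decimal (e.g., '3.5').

Step 1: insert 43 -> lo=[43] (size 1, max 43) hi=[] (size 0) -> median=43
Step 2: insert 29 -> lo=[29] (size 1, max 29) hi=[43] (size 1, min 43) -> median=36
Step 3: insert 20 -> lo=[20, 29] (size 2, max 29) hi=[43] (size 1, min 43) -> median=29
Step 4: insert 21 -> lo=[20, 21] (size 2, max 21) hi=[29, 43] (size 2, min 29) -> median=25
Step 5: insert 10 -> lo=[10, 20, 21] (size 3, max 21) hi=[29, 43] (size 2, min 29) -> median=21
Step 6: insert 40 -> lo=[10, 20, 21] (size 3, max 21) hi=[29, 40, 43] (size 3, min 29) -> median=25
Step 7: insert 42 -> lo=[10, 20, 21, 29] (size 4, max 29) hi=[40, 42, 43] (size 3, min 40) -> median=29
Step 8: insert 8 -> lo=[8, 10, 20, 21] (size 4, max 21) hi=[29, 40, 42, 43] (size 4, min 29) -> median=25

Answer: 43 36 29 25 21 25 29 25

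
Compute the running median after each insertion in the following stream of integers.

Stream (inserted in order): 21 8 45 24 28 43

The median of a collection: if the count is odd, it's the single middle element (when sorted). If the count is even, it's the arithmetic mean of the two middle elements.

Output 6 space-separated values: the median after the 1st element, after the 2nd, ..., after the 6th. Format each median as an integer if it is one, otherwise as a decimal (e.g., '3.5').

Answer: 21 14.5 21 22.5 24 26

Derivation:
Step 1: insert 21 -> lo=[21] (size 1, max 21) hi=[] (size 0) -> median=21
Step 2: insert 8 -> lo=[8] (size 1, max 8) hi=[21] (size 1, min 21) -> median=14.5
Step 3: insert 45 -> lo=[8, 21] (size 2, max 21) hi=[45] (size 1, min 45) -> median=21
Step 4: insert 24 -> lo=[8, 21] (size 2, max 21) hi=[24, 45] (size 2, min 24) -> median=22.5
Step 5: insert 28 -> lo=[8, 21, 24] (size 3, max 24) hi=[28, 45] (size 2, min 28) -> median=24
Step 6: insert 43 -> lo=[8, 21, 24] (size 3, max 24) hi=[28, 43, 45] (size 3, min 28) -> median=26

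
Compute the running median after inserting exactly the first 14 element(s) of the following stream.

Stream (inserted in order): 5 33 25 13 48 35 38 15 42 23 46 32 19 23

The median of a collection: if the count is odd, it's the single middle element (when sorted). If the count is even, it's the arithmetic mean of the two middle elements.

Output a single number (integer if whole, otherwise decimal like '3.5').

Answer: 28.5

Derivation:
Step 1: insert 5 -> lo=[5] (size 1, max 5) hi=[] (size 0) -> median=5
Step 2: insert 33 -> lo=[5] (size 1, max 5) hi=[33] (size 1, min 33) -> median=19
Step 3: insert 25 -> lo=[5, 25] (size 2, max 25) hi=[33] (size 1, min 33) -> median=25
Step 4: insert 13 -> lo=[5, 13] (size 2, max 13) hi=[25, 33] (size 2, min 25) -> median=19
Step 5: insert 48 -> lo=[5, 13, 25] (size 3, max 25) hi=[33, 48] (size 2, min 33) -> median=25
Step 6: insert 35 -> lo=[5, 13, 25] (size 3, max 25) hi=[33, 35, 48] (size 3, min 33) -> median=29
Step 7: insert 38 -> lo=[5, 13, 25, 33] (size 4, max 33) hi=[35, 38, 48] (size 3, min 35) -> median=33
Step 8: insert 15 -> lo=[5, 13, 15, 25] (size 4, max 25) hi=[33, 35, 38, 48] (size 4, min 33) -> median=29
Step 9: insert 42 -> lo=[5, 13, 15, 25, 33] (size 5, max 33) hi=[35, 38, 42, 48] (size 4, min 35) -> median=33
Step 10: insert 23 -> lo=[5, 13, 15, 23, 25] (size 5, max 25) hi=[33, 35, 38, 42, 48] (size 5, min 33) -> median=29
Step 11: insert 46 -> lo=[5, 13, 15, 23, 25, 33] (size 6, max 33) hi=[35, 38, 42, 46, 48] (size 5, min 35) -> median=33
Step 12: insert 32 -> lo=[5, 13, 15, 23, 25, 32] (size 6, max 32) hi=[33, 35, 38, 42, 46, 48] (size 6, min 33) -> median=32.5
Step 13: insert 19 -> lo=[5, 13, 15, 19, 23, 25, 32] (size 7, max 32) hi=[33, 35, 38, 42, 46, 48] (size 6, min 33) -> median=32
Step 14: insert 23 -> lo=[5, 13, 15, 19, 23, 23, 25] (size 7, max 25) hi=[32, 33, 35, 38, 42, 46, 48] (size 7, min 32) -> median=28.5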